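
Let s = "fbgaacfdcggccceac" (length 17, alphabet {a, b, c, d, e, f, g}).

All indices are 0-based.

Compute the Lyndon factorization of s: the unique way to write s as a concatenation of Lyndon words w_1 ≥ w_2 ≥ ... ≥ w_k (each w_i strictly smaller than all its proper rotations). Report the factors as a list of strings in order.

emit factor 1: 'f' (i=0, period=1)
emit factor 2: 'bg' (i=1, period=2)
emit factor 3: 'aacfdcggccceac' (i=3, period=14)

["f", "bg", "aacfdcggccceac"]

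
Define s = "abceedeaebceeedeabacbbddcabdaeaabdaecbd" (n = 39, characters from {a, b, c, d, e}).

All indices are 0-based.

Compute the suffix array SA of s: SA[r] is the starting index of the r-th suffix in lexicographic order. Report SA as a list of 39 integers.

[30, 16, 0, 25, 31, 18, 28, 7, 34, 17, 20, 1, 9, 37, 26, 32, 21, 24, 19, 36, 2, 10, 38, 27, 33, 23, 22, 14, 5, 29, 15, 6, 8, 35, 13, 4, 12, 3, 11]

sorted suffixes:
  #0 SA[0]=30  'aabdaecbd'
  #1 SA[1]=16  'abacbbddcabdaeaabdaecbd'
  #2 SA[2]=0  'abceedeaebceeedeabacbbddcabdaeaabdaecbd'
  #3 SA[3]=25  'abdaeaabdaecbd'
  #4 SA[4]=31  'abdaecbd'
  #5 SA[5]=18  'acbbddcabdaeaabdaecbd'
  #6 SA[6]=28  'aeaabdaecbd'
  #7 SA[7]=7  'aebceeedeabacbbddcabdaeaabdaecbd'
  #8 SA[8]=34  'aecbd'
  #9 SA[9]=17  'bacbbddcabdaeaabdaecbd'
  #10 SA[10]=20  'bbddcabdaeaabdaecbd'
  #11 SA[11]=1  'bceedeaebceeedeabacbbddcabdaeaabdaecbd'
  #12 SA[12]=9  'bceeedeabacbbddcabdaeaabdaecbd'
  #13 SA[13]=37  'bd'
  #14 SA[14]=26  'bdaeaabdaecbd'
  #15 SA[15]=32  'bdaecbd'
  #16 SA[16]=21  'bddcabdaeaabdaecbd'
  #17 SA[17]=24  'cabdaeaabdaecbd'
  #18 SA[18]=19  'cbbddcabdaeaabdaecbd'
  #19 SA[19]=36  'cbd'
  #20 SA[20]=2  'ceedeaebceeedeabacbbddcabdaeaabdaecbd'
  #21 SA[21]=10  'ceeedeabacbbddcabdaeaabdaecbd'
  #22 SA[22]=38  'd'
  #23 SA[23]=27  'daeaabdaecbd'
  #24 SA[24]=33  'daecbd'
  #25 SA[25]=23  'dcabdaeaabdaecbd'
  #26 SA[26]=22  'ddcabdaeaabdaecbd'
  #27 SA[27]=14  'deabacbbddcabdaeaabdaecbd'
  #28 SA[28]=5  'deaebceeedeabacbbddcabdaeaabdaecbd'
  #29 SA[29]=29  'eaabdaecbd'
  #30 SA[30]=15  'eabacbbddcabdaeaabdaecbd'
  #31 SA[31]=6  'eaebceeedeabacbbddcabdaeaabdaecbd'
  #32 SA[32]=8  'ebceeedeabacbbddcabdaeaabdaecbd'
  #33 SA[33]=35  'ecbd'
  #34 SA[34]=13  'edeabacbbddcabdaeaabdaecbd'
  #35 SA[35]=4  'edeaebceeedeabacbbddcabdaeaabdaecbd'
  #36 SA[36]=12  'eedeabacbbddcabdaeaabdaecbd'
  #37 SA[37]=3  'eedeaebceeedeabacbbddcabdaeaabdaecbd'
  #38 SA[38]=11  'eeedeabacbbddcabdaeaabdaecbd'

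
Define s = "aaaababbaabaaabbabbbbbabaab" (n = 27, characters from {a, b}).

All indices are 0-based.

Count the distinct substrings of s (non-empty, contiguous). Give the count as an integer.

rank | idx | suffix
   0 |   0 | aaaababbaabaaabbabbbbbabaab
   1 |   1 | aaababbaabaaabbabbbbbabaab
   2 |  11 | aaabbabbbbbabaab
   3 |  24 | aab
   4 |   8 | aabaaabbabbbbbabaab
   5 |   2 | aababbaabaaabbabbbbbabaab
   6 |  12 | aabbabbbbbabaab
   7 |  25 | ab
   8 |   9 | abaaabbabbbbbabaab
   9 |  22 | abaab
  10 |   3 | ababbaabaaabbabbbbbabaab
  11 |   5 | abbaabaaabbabbbbbabaab
  12 |  13 | abbabbbbbabaab
  13 |  16 | abbbbbabaab
  14 |  26 | b
  15 |  10 | baaabbabbbbbabaab
  16 |  23 | baab
  17 |   7 | baabaaabbabbbbbabaab
  18 |  21 | babaab
  19 |   4 | babbaabaaabbabbbbbabaab
  20 |  15 | babbbbbabaab
  21 |   6 | bbaabaaabbabbbbbabaab
  22 |  20 | bbabaab
  23 |  14 | bbabbbbbabaab
  24 |  19 | bbbabaab
  25 |  18 | bbbbabaab
  26 |  17 | bbbbbabaab

SA = [0, 1, 11, 24, 8, 2, 12, 25, 9, 22, 3, 5, 13, 16, 26, 10, 23, 7, 21, 4, 15, 6, 20, 14, 19, 18, 17]
i: (SA[i-1],SA[i]) lcp shared
  1: (0,1) 3 'aaa'
  2: (1,11) 4 'aaab'
  3: (11,24) 2 'aa'
  4: (24,8) 3 'aab'
  5: (8,2) 4 'aaba'
  6: (2,12) 3 'aab'
  7: (12,25) 1 'a'
  8: (25,9) 2 'ab'
  9: (9,22) 4 'abaa'
  10: (22,3) 3 'aba'
  11: (3,5) 2 'ab'
  12: (5,13) 4 'abba'
  13: (13,16) 3 'abb'
  14: (16,26) 0 ''
  15: (26,10) 1 'b'
  16: (10,23) 3 'baa'
  17: (23,7) 4 'baab'
  18: (7,21) 2 'ba'
  19: (21,4) 3 'bab'
  20: (4,15) 4 'babb'
  21: (15,6) 1 'b'
  22: (6,20) 3 'bba'
  23: (20,14) 4 'bbab'
  24: (14,19) 2 'bb'
  25: (19,18) 3 'bbb'
  26: (18,17) 4 'bbbb'

n(n+1)/2 = 27·28/2 = 378
Σ LCP = 0 + 3 + 4 + 2 + 3 + 4 + 3 + 1 + 2 + 4 + 3 + 2 + 4 + 3 + 0 + 1 + 3 + 4 + 2 + 3 + 4 + 1 + 3 + 4 + 2 + 3 + 4 = 72
distinct = 378 − 72 = 306

306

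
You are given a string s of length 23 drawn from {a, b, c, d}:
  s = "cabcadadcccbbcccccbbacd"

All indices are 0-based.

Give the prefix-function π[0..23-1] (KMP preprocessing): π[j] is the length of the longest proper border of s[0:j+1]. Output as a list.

π[0] = 0
j=1 s[j]='a': π[1]=0 (border '')
j=2 s[j]='b': π[2]=0 (border '')
j=3 s[j]='c': π[3]=1 (border 'c')
j=4 s[j]='a': π[4]=2 (border 'ca')
j=5 s[j]='d': k: 2→0; π[5]=0 (border '')
j=6 s[j]='a': π[6]=0 (border '')
j=7 s[j]='d': π[7]=0 (border '')
j=8 s[j]='c': π[8]=1 (border 'c')
j=9 s[j]='c': k: 1→0; π[9]=1 (border 'c')
j=10 s[j]='c': k: 1→0; π[10]=1 (border 'c')
j=11 s[j]='b': k: 1→0; π[11]=0 (border '')
j=12 s[j]='b': π[12]=0 (border '')
j=13 s[j]='c': π[13]=1 (border 'c')
j=14 s[j]='c': k: 1→0; π[14]=1 (border 'c')
j=15 s[j]='c': k: 1→0; π[15]=1 (border 'c')
j=16 s[j]='c': k: 1→0; π[16]=1 (border 'c')
j=17 s[j]='c': k: 1→0; π[17]=1 (border 'c')
j=18 s[j]='b': k: 1→0; π[18]=0 (border '')
j=19 s[j]='b': π[19]=0 (border '')
j=20 s[j]='a': π[20]=0 (border '')
j=21 s[j]='c': π[21]=1 (border 'c')
j=22 s[j]='d': k: 1→0; π[22]=0 (border '')

[0, 0, 0, 1, 2, 0, 0, 0, 1, 1, 1, 0, 0, 1, 1, 1, 1, 1, 0, 0, 0, 1, 0]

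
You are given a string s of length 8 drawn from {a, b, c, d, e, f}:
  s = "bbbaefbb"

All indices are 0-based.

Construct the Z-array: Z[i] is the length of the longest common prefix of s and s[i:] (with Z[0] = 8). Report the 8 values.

Z[0]=8
i=1: outside box; Z[1]=2 extend→box=[1,3)
i=2: min(r-i=1, Z[1]=2)=1; Z[2]=1
i=3: outside box; Z[3]=0
i=4: outside box; Z[4]=0
i=5: outside box; Z[5]=0
i=6: outside box; Z[6]=2 extend→box=[6,8)
i=7: min(r-i=1, Z[1]=2)=1; Z[7]=1

[8, 2, 1, 0, 0, 0, 2, 1]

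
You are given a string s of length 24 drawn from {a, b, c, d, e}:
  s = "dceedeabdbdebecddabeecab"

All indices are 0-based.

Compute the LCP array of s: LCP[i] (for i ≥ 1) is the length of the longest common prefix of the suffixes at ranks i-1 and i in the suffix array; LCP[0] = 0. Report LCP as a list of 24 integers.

[0, 2, 2, 0, 1, 2, 1, 2, 0, 1, 1, 0, 1, 1, 1, 1, 2, 0, 1, 1, 2, 1, 1, 2]

rank→(start, suffix):
  0 → (22, 'ab')
  1 → (6, 'abdbdebecddabeecab')
  2 → (17, 'abeecab')
  3 → (23, 'b')
  4 → (7, 'bdbdebecddabeecab')
  5 → (9, 'bdebecddabeecab')
  6 → (12, 'becddabeecab')
  7 → (18, 'beecab')
  8 → (21, 'cab')
  9 → (14, 'cddabeecab')
  10 → (1, 'ceedeabdbdebecddabeecab')
  11 → (16, 'dabeecab')
  12 → (8, 'dbdebecddabeecab')
  13 → (0, 'dceedeabdbdebecddabeecab')
  14 → (15, 'ddabeecab')
  15 → (4, 'deabdbdebecddabeecab')
  16 → (10, 'debecddabeecab')
  17 → (5, 'eabdbdebecddabeecab')
  18 → (11, 'ebecddabeecab')
  19 → (20, 'ecab')
  20 → (13, 'ecddabeecab')
  21 → (3, 'edeabdbdebecddabeecab')
  22 → (19, 'eecab')
  23 → (2, 'eedeabdbdebecddabeecab')

SA = [22, 6, 17, 23, 7, 9, 12, 18, 21, 14, 1, 16, 8, 0, 15, 4, 10, 5, 11, 20, 13, 3, 19, 2]
rank  pair      lcp
   1  s[22:],s[6:]  2  'ab'
   2  s[6:],s[17:]  2  'ab'
   3  s[17:],s[23:]  0  ''
   4  s[23:],s[7:]  1  'b'
   5  s[7:],s[9:]  2  'bd'
   6  s[9:],s[12:]  1  'b'
   7  s[12:],s[18:]  2  'be'
   8  s[18:],s[21:]  0  ''
   9  s[21:],s[14:]  1  'c'
  10  s[14:],s[1:]  1  'c'
  11  s[1:],s[16:]  0  ''
  12  s[16:],s[8:]  1  'd'
  13  s[8:],s[0:]  1  'd'
  14  s[0:],s[15:]  1  'd'
  15  s[15:],s[4:]  1  'd'
  16  s[4:],s[10:]  2  'de'
  17  s[10:],s[5:]  0  ''
  18  s[5:],s[11:]  1  'e'
  19  s[11:],s[20:]  1  'e'
  20  s[20:],s[13:]  2  'ec'
  21  s[13:],s[3:]  1  'e'
  22  s[3:],s[19:]  1  'e'
  23  s[19:],s[2:]  2  'ee'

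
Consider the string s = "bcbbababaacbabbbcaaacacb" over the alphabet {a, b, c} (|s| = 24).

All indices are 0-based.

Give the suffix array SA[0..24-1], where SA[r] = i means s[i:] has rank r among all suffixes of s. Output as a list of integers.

[17, 18, 8, 6, 4, 12, 19, 21, 9, 23, 7, 5, 3, 11, 2, 13, 14, 15, 0, 16, 20, 22, 10, 1]

rank | idx | suffix
   0 |  17 | aaacacb
   1 |  18 | aacacb
   2 |   8 | aacbabbbcaaacacb
   3 |   6 | abaacbabbbcaaacacb
   4 |   4 | ababaacbabbbcaaacacb
   5 |  12 | abbbcaaacacb
   6 |  19 | acacb
   7 |  21 | acb
   8 |   9 | acbabbbcaaacacb
   9 |  23 | b
  10 |   7 | baacbabbbcaaacacb
  11 |   5 | babaacbabbbcaaacacb
  12 |   3 | bababaacbabbbcaaacacb
  13 |  11 | babbbcaaacacb
  14 |   2 | bbababaacbabbbcaaacacb
  15 |  13 | bbbcaaacacb
  16 |  14 | bbcaaacacb
  17 |  15 | bcaaacacb
  18 |   0 | bcbbababaacbabbbcaaacacb
  19 |  16 | caaacacb
  20 |  20 | cacb
  21 |  22 | cb
  22 |  10 | cbabbbcaaacacb
  23 |   1 | cbbababaacbabbbcaaacacb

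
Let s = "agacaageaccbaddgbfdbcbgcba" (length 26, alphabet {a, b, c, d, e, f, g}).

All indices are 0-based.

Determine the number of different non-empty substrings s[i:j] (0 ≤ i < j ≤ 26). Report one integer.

rank→(start, suffix):
  0 → (25, 'a')
  1 → (4, 'aageaccbaddgbfdbcbgcba')
  2 → (2, 'acaageaccbaddgbfdbcbgcba')
  3 → (8, 'accbaddgbfdbcbgcba')
  4 → (12, 'addgbfdbcbgcba')
  5 → (0, 'agacaageaccbaddgbfdbcbgcba')
  6 → (5, 'ageaccbaddgbfdbcbgcba')
  7 → (24, 'ba')
  8 → (11, 'baddgbfdbcbgcba')
  9 → (19, 'bcbgcba')
  10 → (16, 'bfdbcbgcba')
  11 → (21, 'bgcba')
  12 → (3, 'caageaccbaddgbfdbcbgcba')
  13 → (23, 'cba')
  14 → (10, 'cbaddgbfdbcbgcba')
  15 → (20, 'cbgcba')
  16 → (9, 'ccbaddgbfdbcbgcba')
  17 → (18, 'dbcbgcba')
  18 → (13, 'ddgbfdbcbgcba')
  19 → (14, 'dgbfdbcbgcba')
  20 → (7, 'eaccbaddgbfdbcbgcba')
  21 → (17, 'fdbcbgcba')
  22 → (1, 'gacaageaccbaddgbfdbcbgcba')
  23 → (15, 'gbfdbcbgcba')
  24 → (22, 'gcba')
  25 → (6, 'geaccbaddgbfdbcbgcba')

SA = [25, 4, 2, 8, 12, 0, 5, 24, 11, 19, 16, 21, 3, 23, 10, 20, 9, 18, 13, 14, 7, 17, 1, 15, 22, 6]
i: (SA[i-1],SA[i]) lcp shared
  1: (25,4) 1 'a'
  2: (4,2) 1 'a'
  3: (2,8) 2 'ac'
  4: (8,12) 1 'a'
  5: (12,0) 1 'a'
  6: (0,5) 2 'ag'
  7: (5,24) 0 ''
  8: (24,11) 2 'ba'
  9: (11,19) 1 'b'
  10: (19,16) 1 'b'
  11: (16,21) 1 'b'
  12: (21,3) 0 ''
  13: (3,23) 1 'c'
  14: (23,10) 3 'cba'
  15: (10,20) 2 'cb'
  16: (20,9) 1 'c'
  17: (9,18) 0 ''
  18: (18,13) 1 'd'
  19: (13,14) 1 'd'
  20: (14,7) 0 ''
  21: (7,17) 0 ''
  22: (17,1) 0 ''
  23: (1,15) 1 'g'
  24: (15,22) 1 'g'
  25: (22,6) 1 'g'

n(n+1)/2 = 26·27/2 = 351
Σ LCP = 0 + 1 + 1 + 2 + 1 + 1 + 2 + 0 + 2 + 1 + 1 + 1 + 0 + 1 + 3 + 2 + 1 + 0 + 1 + 1 + 0 + 0 + 0 + 1 + 1 + 1 = 25
distinct = 351 − 25 = 326

326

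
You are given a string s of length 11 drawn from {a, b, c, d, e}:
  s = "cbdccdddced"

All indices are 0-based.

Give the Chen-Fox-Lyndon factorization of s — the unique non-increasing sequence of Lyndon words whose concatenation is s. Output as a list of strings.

["c", "bdccdddced"]

emit factor 1: 'c' (i=0, period=1)
emit factor 2: 'bdccdddced' (i=1, period=10)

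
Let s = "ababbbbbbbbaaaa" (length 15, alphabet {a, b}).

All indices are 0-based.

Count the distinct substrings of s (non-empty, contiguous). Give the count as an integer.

81

rank→(start, suffix):
  0 → (14, 'a')
  1 → (13, 'aa')
  2 → (12, 'aaa')
  3 → (11, 'aaaa')
  4 → (0, 'ababbbbbbbbaaaa')
  5 → (2, 'abbbbbbbbaaaa')
  6 → (10, 'baaaa')
  7 → (1, 'babbbbbbbbaaaa')
  8 → (9, 'bbaaaa')
  9 → (8, 'bbbaaaa')
  10 → (7, 'bbbbaaaa')
  11 → (6, 'bbbbbaaaa')
  12 → (5, 'bbbbbbaaaa')
  13 → (4, 'bbbbbbbaaaa')
  14 → (3, 'bbbbbbbbaaaa')

SA = [14, 13, 12, 11, 0, 2, 10, 1, 9, 8, 7, 6, 5, 4, 3]
rank  pair      lcp
   1  s[14:],s[13:]  1  'a'
   2  s[13:],s[12:]  2  'aa'
   3  s[12:],s[11:]  3  'aaa'
   4  s[11:],s[0:]  1  'a'
   5  s[0:],s[2:]  2  'ab'
   6  s[2:],s[10:]  0  ''
   7  s[10:],s[1:]  2  'ba'
   8  s[1:],s[9:]  1  'b'
   9  s[9:],s[8:]  2  'bb'
  10  s[8:],s[7:]  3  'bbb'
  11  s[7:],s[6:]  4  'bbbb'
  12  s[6:],s[5:]  5  'bbbbb'
  13  s[5:],s[4:]  6  'bbbbbb'
  14  s[4:],s[3:]  7  'bbbbbbb'

n(n+1)/2 = 15·16/2 = 120
Σ LCP = 0 + 1 + 2 + 3 + 1 + 2 + 0 + 2 + 1 + 2 + 3 + 4 + 5 + 6 + 7 = 39
distinct = 120 − 39 = 81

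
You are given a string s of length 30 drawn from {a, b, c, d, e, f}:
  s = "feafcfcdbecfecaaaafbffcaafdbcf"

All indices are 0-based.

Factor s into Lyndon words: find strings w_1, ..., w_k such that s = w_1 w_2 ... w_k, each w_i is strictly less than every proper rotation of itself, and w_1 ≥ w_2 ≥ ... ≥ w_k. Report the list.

["f", "e", "afcfcdbecfec", "aaaafbffcaafdbcf"]

emit factor 1: 'f' (i=0, period=1)
emit factor 2: 'e' (i=1, period=1)
emit factor 3: 'afcfcdbecfec' (i=2, period=12)
emit factor 4: 'aaaafbffcaafdbcf' (i=14, period=16)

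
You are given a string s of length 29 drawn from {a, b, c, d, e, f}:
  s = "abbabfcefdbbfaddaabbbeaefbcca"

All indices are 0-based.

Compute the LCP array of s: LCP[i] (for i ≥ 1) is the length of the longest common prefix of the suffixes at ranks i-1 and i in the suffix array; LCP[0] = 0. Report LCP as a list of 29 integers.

rank | idx | suffix
   0 |  28 | a
   1 |  16 | aabbbeaefbcca
   2 |   0 | abbabfcefdbbfaddaabbbeaefbcca
   3 |  17 | abbbeaefbcca
   4 |   3 | abfcefdbbfaddaabbbeaefbcca
   5 |  13 | addaabbbeaefbcca
   6 |  22 | aefbcca
   7 |   2 | babfcefdbbfaddaabbbeaefbcca
   8 |   1 | bbabfcefdbbfaddaabbbeaefbcca
   9 |  18 | bbbeaefbcca
  10 |  19 | bbeaefbcca
  11 |  10 | bbfaddaabbbeaefbcca
  12 |  25 | bcca
  13 |  20 | beaefbcca
  14 |  11 | bfaddaabbbeaefbcca
  15 |   4 | bfcefdbbfaddaabbbeaefbcca
  16 |  27 | ca
  17 |  26 | cca
  18 |   6 | cefdbbfaddaabbbeaefbcca
  19 |  15 | daabbbeaefbcca
  20 |   9 | dbbfaddaabbbeaefbcca
  21 |  14 | ddaabbbeaefbcca
  22 |  21 | eaefbcca
  23 |  23 | efbcca
  24 |   7 | efdbbfaddaabbbeaefbcca
  25 |  12 | faddaabbbeaefbcca
  26 |  24 | fbcca
  27 |   5 | fcefdbbfaddaabbbeaefbcca
  28 |   8 | fdbbfaddaabbbeaefbcca

SA = [28, 16, 0, 17, 3, 13, 22, 2, 1, 18, 19, 10, 25, 20, 11, 4, 27, 26, 6, 15, 9, 14, 21, 23, 7, 12, 24, 5, 8]
rank  pair      lcp
   1  s[28:],s[16:]  1  'a'
   2  s[16:],s[0:]  1  'a'
   3  s[0:],s[17:]  3  'abb'
   4  s[17:],s[3:]  2  'ab'
   5  s[3:],s[13:]  1  'a'
   6  s[13:],s[22:]  1  'a'
   7  s[22:],s[2:]  0  ''
   8  s[2:],s[1:]  1  'b'
   9  s[1:],s[18:]  2  'bb'
  10  s[18:],s[19:]  2  'bb'
  11  s[19:],s[10:]  2  'bb'
  12  s[10:],s[25:]  1  'b'
  13  s[25:],s[20:]  1  'b'
  14  s[20:],s[11:]  1  'b'
  15  s[11:],s[4:]  2  'bf'
  16  s[4:],s[27:]  0  ''
  17  s[27:],s[26:]  1  'c'
  18  s[26:],s[6:]  1  'c'
  19  s[6:],s[15:]  0  ''
  20  s[15:],s[9:]  1  'd'
  21  s[9:],s[14:]  1  'd'
  22  s[14:],s[21:]  0  ''
  23  s[21:],s[23:]  1  'e'
  24  s[23:],s[7:]  2  'ef'
  25  s[7:],s[12:]  0  ''
  26  s[12:],s[24:]  1  'f'
  27  s[24:],s[5:]  1  'f'
  28  s[5:],s[8:]  1  'f'

[0, 1, 1, 3, 2, 1, 1, 0, 1, 2, 2, 2, 1, 1, 1, 2, 0, 1, 1, 0, 1, 1, 0, 1, 2, 0, 1, 1, 1]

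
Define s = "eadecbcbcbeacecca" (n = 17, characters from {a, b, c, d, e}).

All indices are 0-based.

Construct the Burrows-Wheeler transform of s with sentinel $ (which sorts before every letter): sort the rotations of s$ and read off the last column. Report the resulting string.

rank  rotation            last
    0  $eadecbcbcbeacecca  a
    1  a$eadecbcbcbeacecc  c
    2  acecca$eadecbcbcbe  e
    3  adecbcbcbeacecca$e  e
    4  bcbcbeacecca$eadec  c
    5  bcbeacecca$eadecbc  c
    6  beacecca$eadecbcbc  c
    7  ca$eadecbcbcbeacec  c
    8  cbcbcbeacecca$eade  e
    9  cbcbeacecca$eadecb  b
   10  cbeacecca$eadecbcb  b
   11  cca$eadecbcbcbeace  e
   12  cecca$eadecbcbcbea  a
   13  decbcbcbeacecca$ea  a
   14  eacecca$eadecbcbcb  b
   15  eadecbcbcbeacecca$  $
   16  ecbcbcbeacecca$ead  d
   17  ecca$eadecbcbcbeac  c

aceeccccebbeaab$dc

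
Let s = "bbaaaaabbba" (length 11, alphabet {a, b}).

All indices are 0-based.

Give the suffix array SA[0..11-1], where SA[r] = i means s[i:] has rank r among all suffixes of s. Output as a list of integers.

sorted suffixes:
  #0 SA[0]=10  'a'
  #1 SA[1]=2  'aaaaabbba'
  #2 SA[2]=3  'aaaabbba'
  #3 SA[3]=4  'aaabbba'
  #4 SA[4]=5  'aabbba'
  #5 SA[5]=6  'abbba'
  #6 SA[6]=9  'ba'
  #7 SA[7]=1  'baaaaabbba'
  #8 SA[8]=8  'bba'
  #9 SA[9]=0  'bbaaaaabbba'
  #10 SA[10]=7  'bbba'

[10, 2, 3, 4, 5, 6, 9, 1, 8, 0, 7]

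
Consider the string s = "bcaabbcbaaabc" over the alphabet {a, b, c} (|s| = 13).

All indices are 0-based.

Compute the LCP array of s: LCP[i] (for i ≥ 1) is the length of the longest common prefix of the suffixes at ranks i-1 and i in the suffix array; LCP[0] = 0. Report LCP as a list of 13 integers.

[0, 2, 3, 1, 2, 0, 1, 1, 2, 2, 0, 1, 1]

rank | idx | suffix
   0 |   8 | aaabc
   1 |   2 | aabbcbaaabc
   2 |   9 | aabc
   3 |   3 | abbcbaaabc
   4 |  10 | abc
   5 |   7 | baaabc
   6 |   4 | bbcbaaabc
   7 |  11 | bc
   8 |   0 | bcaabbcbaaabc
   9 |   5 | bcbaaabc
  10 |  12 | c
  11 |   1 | caabbcbaaabc
  12 |   6 | cbaaabc

SA = [8, 2, 9, 3, 10, 7, 4, 11, 0, 5, 12, 1, 6]
i: (SA[i-1],SA[i]) lcp shared
  1: (8,2) 2 'aa'
  2: (2,9) 3 'aab'
  3: (9,3) 1 'a'
  4: (3,10) 2 'ab'
  5: (10,7) 0 ''
  6: (7,4) 1 'b'
  7: (4,11) 1 'b'
  8: (11,0) 2 'bc'
  9: (0,5) 2 'bc'
  10: (5,12) 0 ''
  11: (12,1) 1 'c'
  12: (1,6) 1 'c'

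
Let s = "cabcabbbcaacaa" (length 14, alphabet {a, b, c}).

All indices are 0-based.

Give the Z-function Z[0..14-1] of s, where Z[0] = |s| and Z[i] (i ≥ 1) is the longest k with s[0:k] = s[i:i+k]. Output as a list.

Z[0]=14
i=1: fresh scan; Z[1]=0
i=2: fresh scan; Z[2]=0
i=3: fresh scan; Z[3]=3 extend→box=[3,6)
i=4: min(r-i=2, Z[1]=0)=0; Z[4]=0
i=5: min(r-i=1, Z[2]=0)=0; Z[5]=0
i=6: fresh scan; Z[6]=0
i=7: fresh scan; Z[7]=0
i=8: fresh scan; Z[8]=2 extend→box=[8,10)
i=9: min(r-i=1, Z[1]=0)=0; Z[9]=0
i=10: fresh scan; Z[10]=0
i=11: fresh scan; Z[11]=2 extend→box=[11,13)
i=12: min(r-i=1, Z[1]=0)=0; Z[12]=0
i=13: fresh scan; Z[13]=0

[14, 0, 0, 3, 0, 0, 0, 0, 2, 0, 0, 2, 0, 0]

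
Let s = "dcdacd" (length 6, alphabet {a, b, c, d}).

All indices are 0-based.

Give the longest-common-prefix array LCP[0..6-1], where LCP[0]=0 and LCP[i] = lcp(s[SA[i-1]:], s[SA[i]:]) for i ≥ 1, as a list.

rank | idx | suffix
   0 |   3 | acd
   1 |   4 | cd
   2 |   1 | cdacd
   3 |   5 | d
   4 |   2 | dacd
   5 |   0 | dcdacd

SA = [3, 4, 1, 5, 2, 0]
[i] adj suffixes → lcp
  [1] 3/4 → 0 ('')
  [2] 4/1 → 2 ('cd')
  [3] 1/5 → 0 ('')
  [4] 5/2 → 1 ('d')
  [5] 2/0 → 1 ('d')

[0, 0, 2, 0, 1, 1]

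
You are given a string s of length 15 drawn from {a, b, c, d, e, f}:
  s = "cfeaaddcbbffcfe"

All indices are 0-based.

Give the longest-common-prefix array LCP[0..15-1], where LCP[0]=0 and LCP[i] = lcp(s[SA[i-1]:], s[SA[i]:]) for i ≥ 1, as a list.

rank | idx | suffix
   0 |   3 | aaddcbbffcfe
   1 |   4 | addcbbffcfe
   2 |   8 | bbffcfe
   3 |   9 | bffcfe
   4 |   7 | cbbffcfe
   5 |  12 | cfe
   6 |   0 | cfeaaddcbbffcfe
   7 |   6 | dcbbffcfe
   8 |   5 | ddcbbffcfe
   9 |  14 | e
  10 |   2 | eaaddcbbffcfe
  11 |  11 | fcfe
  12 |  13 | fe
  13 |   1 | feaaddcbbffcfe
  14 |  10 | ffcfe

SA = [3, 4, 8, 9, 7, 12, 0, 6, 5, 14, 2, 11, 13, 1, 10]
[i] adj suffixes → lcp
  [1] 3/4 → 1 ('a')
  [2] 4/8 → 0 ('')
  [3] 8/9 → 1 ('b')
  [4] 9/7 → 0 ('')
  [5] 7/12 → 1 ('c')
  [6] 12/0 → 3 ('cfe')
  [7] 0/6 → 0 ('')
  [8] 6/5 → 1 ('d')
  [9] 5/14 → 0 ('')
  [10] 14/2 → 1 ('e')
  [11] 2/11 → 0 ('')
  [12] 11/13 → 1 ('f')
  [13] 13/1 → 2 ('fe')
  [14] 1/10 → 1 ('f')

[0, 1, 0, 1, 0, 1, 3, 0, 1, 0, 1, 0, 1, 2, 1]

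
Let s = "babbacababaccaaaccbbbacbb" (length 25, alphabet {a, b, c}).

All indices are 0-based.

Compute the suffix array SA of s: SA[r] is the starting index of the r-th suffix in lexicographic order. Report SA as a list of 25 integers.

[13, 14, 6, 8, 1, 4, 21, 10, 15, 24, 7, 0, 3, 20, 9, 23, 2, 19, 18, 12, 5, 22, 17, 11, 16]

rank | idx | suffix
   0 |  13 | aaaccbbbacbb
   1 |  14 | aaccbbbacbb
   2 |   6 | ababaccaaaccbbbacbb
   3 |   8 | abaccaaaccbbbacbb
   4 |   1 | abbacababaccaaaccbbbacbb
   5 |   4 | acababaccaaaccbbbacbb
   6 |  21 | acbb
   7 |  10 | accaaaccbbbacbb
   8 |  15 | accbbbacbb
   9 |  24 | b
  10 |   7 | babaccaaaccbbbacbb
  11 |   0 | babbacababaccaaaccbbbacbb
  12 |   3 | bacababaccaaaccbbbacbb
  13 |  20 | bacbb
  14 |   9 | baccaaaccbbbacbb
  15 |  23 | bb
  16 |   2 | bbacababaccaaaccbbbacbb
  17 |  19 | bbacbb
  18 |  18 | bbbacbb
  19 |  12 | caaaccbbbacbb
  20 |   5 | cababaccaaaccbbbacbb
  21 |  22 | cbb
  22 |  17 | cbbbacbb
  23 |  11 | ccaaaccbbbacbb
  24 |  16 | ccbbbacbb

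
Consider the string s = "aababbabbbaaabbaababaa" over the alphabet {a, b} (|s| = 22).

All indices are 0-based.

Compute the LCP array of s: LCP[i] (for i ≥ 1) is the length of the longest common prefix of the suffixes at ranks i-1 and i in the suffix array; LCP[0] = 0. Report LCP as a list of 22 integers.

[0, 1, 2, 2, 5, 3, 1, 3, 4, 2, 4, 3, 0, 3, 3, 2, 3, 4, 1, 4, 3, 2]

sorted suffixes:
  #0 SA[0]=21  'a'
  #1 SA[1]=20  'aa'
  #2 SA[2]=10  'aaabbaababaa'
  #3 SA[3]=15  'aababaa'
  #4 SA[4]=0  'aababbabbbaaabbaababaa'
  #5 SA[5]=11  'aabbaababaa'
  #6 SA[6]=18  'abaa'
  #7 SA[7]=16  'ababaa'
  #8 SA[8]=1  'ababbabbbaaabbaababaa'
  #9 SA[9]=12  'abbaababaa'
  #10 SA[10]=3  'abbabbbaaabbaababaa'
  #11 SA[11]=6  'abbbaaabbaababaa'
  #12 SA[12]=19  'baa'
  #13 SA[13]=9  'baaabbaababaa'
  #14 SA[14]=14  'baababaa'
  #15 SA[15]=17  'babaa'
  #16 SA[16]=2  'babbabbbaaabbaababaa'
  #17 SA[17]=5  'babbbaaabbaababaa'
  #18 SA[18]=8  'bbaaabbaababaa'
  #19 SA[19]=13  'bbaababaa'
  #20 SA[20]=4  'bbabbbaaabbaababaa'
  #21 SA[21]=7  'bbbaaabbaababaa'

SA = [21, 20, 10, 15, 0, 11, 18, 16, 1, 12, 3, 6, 19, 9, 14, 17, 2, 5, 8, 13, 4, 7]
rank  pair      lcp
   1  s[21:],s[20:]  1  'a'
   2  s[20:],s[10:]  2  'aa'
   3  s[10:],s[15:]  2  'aa'
   4  s[15:],s[0:]  5  'aabab'
   5  s[0:],s[11:]  3  'aab'
   6  s[11:],s[18:]  1  'a'
   7  s[18:],s[16:]  3  'aba'
   8  s[16:],s[1:]  4  'abab'
   9  s[1:],s[12:]  2  'ab'
  10  s[12:],s[3:]  4  'abba'
  11  s[3:],s[6:]  3  'abb'
  12  s[6:],s[19:]  0  ''
  13  s[19:],s[9:]  3  'baa'
  14  s[9:],s[14:]  3  'baa'
  15  s[14:],s[17:]  2  'ba'
  16  s[17:],s[2:]  3  'bab'
  17  s[2:],s[5:]  4  'babb'
  18  s[5:],s[8:]  1  'b'
  19  s[8:],s[13:]  4  'bbaa'
  20  s[13:],s[4:]  3  'bba'
  21  s[4:],s[7:]  2  'bb'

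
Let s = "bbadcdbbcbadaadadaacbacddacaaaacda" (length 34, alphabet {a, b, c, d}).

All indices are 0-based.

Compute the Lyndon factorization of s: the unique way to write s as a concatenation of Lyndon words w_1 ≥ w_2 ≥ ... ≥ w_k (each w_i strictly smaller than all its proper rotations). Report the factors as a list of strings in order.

emit factor 1: 'b' (i=0, period=1)
emit factor 2: 'b' (i=1, period=1)
emit factor 3: 'adcdbbcb' (i=2, period=8)
emit factor 4: 'ad' (i=10, period=2)
emit factor 5: 'aadad' (i=12, period=5)
emit factor 6: 'aacbacddac' (i=17, period=10)
emit factor 7: 'aaaacd' (i=27, period=6)
emit factor 8: 'a' (i=33, period=1)

["b", "b", "adcdbbcb", "ad", "aadad", "aacbacddac", "aaaacd", "a"]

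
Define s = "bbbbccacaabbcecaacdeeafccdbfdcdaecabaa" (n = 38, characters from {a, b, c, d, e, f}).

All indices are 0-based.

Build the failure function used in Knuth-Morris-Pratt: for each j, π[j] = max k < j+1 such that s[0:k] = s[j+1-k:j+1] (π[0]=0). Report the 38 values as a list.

[0, 1, 2, 3, 0, 0, 0, 0, 0, 0, 1, 2, 0, 0, 0, 0, 0, 0, 0, 0, 0, 0, 0, 0, 0, 0, 1, 0, 0, 0, 0, 0, 0, 0, 0, 1, 0, 0]

π[0] = 0
j=1 s[j]='b': π[1]=1 (border 'b')
j=2 s[j]='b': π[2]=2 (border 'bb')
j=3 s[j]='b': π[3]=3 (border 'bbb')
j=4 s[j]='c': k: 3→2→1→0; π[4]=0 (border '')
j=5 s[j]='c': π[5]=0 (border '')
j=6 s[j]='a': π[6]=0 (border '')
j=7 s[j]='c': π[7]=0 (border '')
j=8 s[j]='a': π[8]=0 (border '')
j=9 s[j]='a': π[9]=0 (border '')
j=10 s[j]='b': π[10]=1 (border 'b')
j=11 s[j]='b': π[11]=2 (border 'bb')
j=12 s[j]='c': k: 2→1→0; π[12]=0 (border '')
j=13 s[j]='e': π[13]=0 (border '')
j=14 s[j]='c': π[14]=0 (border '')
j=15 s[j]='a': π[15]=0 (border '')
j=16 s[j]='a': π[16]=0 (border '')
j=17 s[j]='c': π[17]=0 (border '')
j=18 s[j]='d': π[18]=0 (border '')
j=19 s[j]='e': π[19]=0 (border '')
j=20 s[j]='e': π[20]=0 (border '')
j=21 s[j]='a': π[21]=0 (border '')
j=22 s[j]='f': π[22]=0 (border '')
j=23 s[j]='c': π[23]=0 (border '')
j=24 s[j]='c': π[24]=0 (border '')
j=25 s[j]='d': π[25]=0 (border '')
j=26 s[j]='b': π[26]=1 (border 'b')
j=27 s[j]='f': k: 1→0; π[27]=0 (border '')
j=28 s[j]='d': π[28]=0 (border '')
j=29 s[j]='c': π[29]=0 (border '')
j=30 s[j]='d': π[30]=0 (border '')
j=31 s[j]='a': π[31]=0 (border '')
j=32 s[j]='e': π[32]=0 (border '')
j=33 s[j]='c': π[33]=0 (border '')
j=34 s[j]='a': π[34]=0 (border '')
j=35 s[j]='b': π[35]=1 (border 'b')
j=36 s[j]='a': k: 1→0; π[36]=0 (border '')
j=37 s[j]='a': π[37]=0 (border '')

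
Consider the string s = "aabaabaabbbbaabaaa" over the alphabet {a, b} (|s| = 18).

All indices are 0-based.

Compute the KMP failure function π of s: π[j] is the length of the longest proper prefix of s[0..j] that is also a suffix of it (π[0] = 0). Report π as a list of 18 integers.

π[0] = 0
j=1 s[j]='a': π[1]=1 (border 'a')
j=2 s[j]='b': k: 1→0; π[2]=0 (border '')
j=3 s[j]='a': π[3]=1 (border 'a')
j=4 s[j]='a': π[4]=2 (border 'aa')
j=5 s[j]='b': π[5]=3 (border 'aab')
j=6 s[j]='a': π[6]=4 (border 'aaba')
j=7 s[j]='a': π[7]=5 (border 'aabaa')
j=8 s[j]='b': π[8]=6 (border 'aabaab')
j=9 s[j]='b': k: 6→3→0; π[9]=0 (border '')
j=10 s[j]='b': π[10]=0 (border '')
j=11 s[j]='b': π[11]=0 (border '')
j=12 s[j]='a': π[12]=1 (border 'a')
j=13 s[j]='a': π[13]=2 (border 'aa')
j=14 s[j]='b': π[14]=3 (border 'aab')
j=15 s[j]='a': π[15]=4 (border 'aaba')
j=16 s[j]='a': π[16]=5 (border 'aabaa')
j=17 s[j]='a': k: 5→2→1; π[17]=2 (border 'aa')

[0, 1, 0, 1, 2, 3, 4, 5, 6, 0, 0, 0, 1, 2, 3, 4, 5, 2]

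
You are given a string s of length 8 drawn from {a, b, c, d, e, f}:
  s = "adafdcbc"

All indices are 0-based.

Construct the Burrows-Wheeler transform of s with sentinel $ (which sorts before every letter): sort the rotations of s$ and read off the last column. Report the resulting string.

c$dcbdafa

rank  rotation   last
    0  $adafdcbc  c
    1  adafdcbc$  $
    2  afdcbc$ad  d
    3  bc$adafdc  c
    4  c$adafdcb  b
    5  cbc$adafd  d
    6  dafdcbc$a  a
    7  dcbc$adaf  f
    8  fdcbc$ada  a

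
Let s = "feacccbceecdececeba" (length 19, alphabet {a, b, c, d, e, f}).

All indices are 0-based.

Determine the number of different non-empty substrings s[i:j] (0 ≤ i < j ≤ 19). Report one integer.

sorted suffixes:
  #0 SA[0]=18  'a'
  #1 SA[1]=2  'acccbceecdececeba'
  #2 SA[2]=17  'ba'
  #3 SA[3]=6  'bceecdececeba'
  #4 SA[4]=5  'cbceecdececeba'
  #5 SA[5]=4  'ccbceecdececeba'
  #6 SA[6]=3  'cccbceecdececeba'
  #7 SA[7]=10  'cdececeba'
  #8 SA[8]=15  'ceba'
  #9 SA[9]=13  'ceceba'
  #10 SA[10]=7  'ceecdececeba'
  #11 SA[11]=11  'dececeba'
  #12 SA[12]=1  'eacccbceecdececeba'
  #13 SA[13]=16  'eba'
  #14 SA[14]=9  'ecdececeba'
  #15 SA[15]=14  'eceba'
  #16 SA[16]=12  'ececeba'
  #17 SA[17]=8  'eecdececeba'
  #18 SA[18]=0  'feacccbceecdececeba'

SA = [18, 2, 17, 6, 5, 4, 3, 10, 15, 13, 7, 11, 1, 16, 9, 14, 12, 8, 0]
[i] adj suffixes → lcp
  [1] 18/2 → 1 ('a')
  [2] 2/17 → 0 ('')
  [3] 17/6 → 1 ('b')
  [4] 6/5 → 0 ('')
  [5] 5/4 → 1 ('c')
  [6] 4/3 → 2 ('cc')
  [7] 3/10 → 1 ('c')
  [8] 10/15 → 1 ('c')
  [9] 15/13 → 2 ('ce')
  [10] 13/7 → 2 ('ce')
  [11] 7/11 → 0 ('')
  [12] 11/1 → 0 ('')
  [13] 1/16 → 1 ('e')
  [14] 16/9 → 1 ('e')
  [15] 9/14 → 2 ('ec')
  [16] 14/12 → 3 ('ece')
  [17] 12/8 → 1 ('e')
  [18] 8/0 → 0 ('')

n(n+1)/2 = 19·20/2 = 190
Σ LCP = 0 + 1 + 0 + 1 + 0 + 1 + 2 + 1 + 1 + 2 + 2 + 0 + 0 + 1 + 1 + 2 + 3 + 1 + 0 = 19
distinct = 190 − 19 = 171

171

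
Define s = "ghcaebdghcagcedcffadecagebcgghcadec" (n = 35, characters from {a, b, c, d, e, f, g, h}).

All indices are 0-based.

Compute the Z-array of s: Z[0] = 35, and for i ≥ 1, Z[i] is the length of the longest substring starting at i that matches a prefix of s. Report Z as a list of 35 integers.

[35, 0, 0, 0, 0, 0, 0, 4, 0, 0, 0, 1, 0, 0, 0, 0, 0, 0, 0, 0, 0, 0, 0, 1, 0, 0, 0, 1, 4, 0, 0, 0, 0, 0, 0]

Z[0]=35
i=1: outside box; Z[1]=0
i=2: outside box; Z[2]=0
i=3: outside box; Z[3]=0
i=4: outside box; Z[4]=0
i=5: outside box; Z[5]=0
i=6: outside box; Z[6]=0
i=7: outside box; Z[7]=4 grow→box=[7,11)
i=8: min(r-i=3, Z[1]=0)=0; Z[8]=0
i=9: min(r-i=2, Z[2]=0)=0; Z[9]=0
i=10: min(r-i=1, Z[3]=0)=0; Z[10]=0
i=11: outside box; Z[11]=1 grow→box=[11,12)
i=12: outside box; Z[12]=0
i=13: outside box; Z[13]=0
i=14: outside box; Z[14]=0
i=15: outside box; Z[15]=0
i=16: outside box; Z[16]=0
i=17: outside box; Z[17]=0
i=18: outside box; Z[18]=0
i=19: outside box; Z[19]=0
i=20: outside box; Z[20]=0
i=21: outside box; Z[21]=0
i=22: outside box; Z[22]=0
i=23: outside box; Z[23]=1 grow→box=[23,24)
i=24: outside box; Z[24]=0
i=25: outside box; Z[25]=0
i=26: outside box; Z[26]=0
i=27: outside box; Z[27]=1 grow→box=[27,28)
i=28: outside box; Z[28]=4 grow→box=[28,32)
i=29: min(r-i=3, Z[1]=0)=0; Z[29]=0
i=30: min(r-i=2, Z[2]=0)=0; Z[30]=0
i=31: min(r-i=1, Z[3]=0)=0; Z[31]=0
i=32: outside box; Z[32]=0
i=33: outside box; Z[33]=0
i=34: outside box; Z[34]=0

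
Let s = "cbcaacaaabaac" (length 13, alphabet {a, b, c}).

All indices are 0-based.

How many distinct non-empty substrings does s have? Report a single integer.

rank | idx | suffix
   0 |   6 | aaabaac
   1 |   7 | aabaac
   2 |  10 | aac
   3 |   3 | aacaaabaac
   4 |   8 | abaac
   5 |  11 | ac
   6 |   4 | acaaabaac
   7 |   9 | baac
   8 |   1 | bcaacaaabaac
   9 |  12 | c
  10 |   5 | caaabaac
  11 |   2 | caacaaabaac
  12 |   0 | cbcaacaaabaac

SA = [6, 7, 10, 3, 8, 11, 4, 9, 1, 12, 5, 2, 0]
i: (SA[i-1],SA[i]) lcp shared
  1: (6,7) 2 'aa'
  2: (7,10) 2 'aa'
  3: (10,3) 3 'aac'
  4: (3,8) 1 'a'
  5: (8,11) 1 'a'
  6: (11,4) 2 'ac'
  7: (4,9) 0 ''
  8: (9,1) 1 'b'
  9: (1,12) 0 ''
  10: (12,5) 1 'c'
  11: (5,2) 3 'caa'
  12: (2,0) 1 'c'

n(n+1)/2 = 13·14/2 = 91
Σ LCP = 0 + 2 + 2 + 3 + 1 + 1 + 2 + 0 + 1 + 0 + 1 + 3 + 1 = 17
distinct = 91 − 17 = 74

74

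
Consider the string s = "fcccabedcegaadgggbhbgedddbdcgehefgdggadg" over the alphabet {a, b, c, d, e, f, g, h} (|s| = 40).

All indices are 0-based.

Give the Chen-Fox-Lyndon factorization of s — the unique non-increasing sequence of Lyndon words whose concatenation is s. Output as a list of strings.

["f", "c", "c", "c", "abedceg", "aadgggbhbgedddbdcgehefgdggadg"]

emit factor 1: 'f' (i=0, period=1)
emit factor 2: 'c' (i=1, period=1)
emit factor 3: 'c' (i=2, period=1)
emit factor 4: 'c' (i=3, period=1)
emit factor 5: 'abedceg' (i=4, period=7)
emit factor 6: 'aadgggbhbgedddbdcgehefgdggadg' (i=11, period=29)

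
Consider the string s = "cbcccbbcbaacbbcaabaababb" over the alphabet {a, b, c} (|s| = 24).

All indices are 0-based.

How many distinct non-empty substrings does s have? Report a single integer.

rank→(start, suffix):
  0 → (15, 'aabaababb')
  1 → (18, 'aababb')
  2 → (9, 'aacbbcaabaababb')
  3 → (16, 'abaababb')
  4 → (19, 'ababb')
  5 → (21, 'abb')
  6 → (10, 'acbbcaabaababb')
  7 → (23, 'b')
  8 → (17, 'baababb')
  9 → (8, 'baacbbcaabaababb')
  10 → (20, 'babb')
  11 → (22, 'bb')
  12 → (12, 'bbcaabaababb')
  13 → (5, 'bbcbaacbbcaabaababb')
  14 → (13, 'bcaabaababb')
  15 → (6, 'bcbaacbbcaabaababb')
  16 → (1, 'bcccbbcbaacbbcaabaababb')
  17 → (14, 'caabaababb')
  18 → (7, 'cbaacbbcaabaababb')
  19 → (11, 'cbbcaabaababb')
  20 → (4, 'cbbcbaacbbcaabaababb')
  21 → (0, 'cbcccbbcbaacbbcaabaababb')
  22 → (3, 'ccbbcbaacbbcaabaababb')
  23 → (2, 'cccbbcbaacbbcaabaababb')

SA = [15, 18, 9, 16, 19, 21, 10, 23, 17, 8, 20, 22, 12, 5, 13, 6, 1, 14, 7, 11, 4, 0, 3, 2]
rank  pair      lcp
   1  s[15:],s[18:]  4  'aaba'
   2  s[18:],s[9:]  2  'aa'
   3  s[9:],s[16:]  1  'a'
   4  s[16:],s[19:]  3  'aba'
   5  s[19:],s[21:]  2  'ab'
   6  s[21:],s[10:]  1  'a'
   7  s[10:],s[23:]  0  ''
   8  s[23:],s[17:]  1  'b'
   9  s[17:],s[8:]  3  'baa'
  10  s[8:],s[20:]  2  'ba'
  11  s[20:],s[22:]  1  'b'
  12  s[22:],s[12:]  2  'bb'
  13  s[12:],s[5:]  3  'bbc'
  14  s[5:],s[13:]  1  'b'
  15  s[13:],s[6:]  2  'bc'
  16  s[6:],s[1:]  2  'bc'
  17  s[1:],s[14:]  0  ''
  18  s[14:],s[7:]  1  'c'
  19  s[7:],s[11:]  2  'cb'
  20  s[11:],s[4:]  4  'cbbc'
  21  s[4:],s[0:]  2  'cb'
  22  s[0:],s[3:]  1  'c'
  23  s[3:],s[2:]  2  'cc'

n(n+1)/2 = 24·25/2 = 300
Σ LCP = 0 + 4 + 2 + 1 + 3 + 2 + 1 + 0 + 1 + 3 + 2 + 1 + 2 + 3 + 1 + 2 + 2 + 0 + 1 + 2 + 4 + 2 + 1 + 2 = 42
distinct = 300 − 42 = 258

258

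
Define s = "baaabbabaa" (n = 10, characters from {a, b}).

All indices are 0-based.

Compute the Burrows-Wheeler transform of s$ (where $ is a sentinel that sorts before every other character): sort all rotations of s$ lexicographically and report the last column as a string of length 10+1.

rank  rotation     last
    0  $baaabbabaa  a
    1  a$baaabbaba  a
    2  aa$baaabbab  b
    3  aaabbabaa$b  b
    4  aabbabaa$ba  a
    5  abaa$baaabb  b
    6  abbabaa$baa  a
    7  baa$baaabba  a
    8  baaabbabaa$  $
    9  babaa$baaab  b
   10  bbabaa$baaa  a

aabbabaa$ba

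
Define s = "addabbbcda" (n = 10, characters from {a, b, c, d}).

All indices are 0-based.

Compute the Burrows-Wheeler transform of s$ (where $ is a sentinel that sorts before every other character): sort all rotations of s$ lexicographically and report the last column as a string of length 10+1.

add$abbbcda

rank  rotation     last
    0  $addabbbcda  a
    1  a$addabbbcd  d
    2  abbbcda$add  d
    3  addabbbcda$  $
    4  bbbcda$adda  a
    5  bbcda$addab  b
    6  bcda$addabb  b
    7  cda$addabbb  b
    8  da$addabbbc  c
    9  dabbbcda$ad  d
   10  ddabbbcda$a  a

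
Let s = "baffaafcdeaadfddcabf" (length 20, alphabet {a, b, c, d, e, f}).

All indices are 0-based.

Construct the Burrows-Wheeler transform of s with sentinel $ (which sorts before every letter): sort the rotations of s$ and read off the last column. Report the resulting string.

fefcaab$adfdfcadbfada

rank  rotation               last
    0  $baffaafcdeaadfddcabf  f
    1  aadfddcabf$baffaafcde  e
    2  aafcdeaadfddcabf$baff  f
    3  abf$baffaafcdeaadfddc  c
    4  adfddcabf$baffaafcdea  a
    5  afcdeaadfddcabf$baffa  a
    6  affaafcdeaadfddcabf$b  b
    7  baffaafcdeaadfddcabf$  $
    8  bf$baffaafcdeaadfddca  a
    9  cabf$baffaafcdeaadfdd  d
   10  cdeaadfddcabf$baffaaf  f
   11  dcabf$baffaafcdeaadfd  d
   12  ddcabf$baffaafcdeaadf  f
   13  deaadfddcabf$baffaafc  c
   14  dfddcabf$baffaafcdeaa  a
   15  eaadfddcabf$baffaafcd  d
   16  f$baffaafcdeaadfddcab  b
   17  faafcdeaadfddcabf$baf  f
   18  fcdeaadfddcabf$baffaa  a
   19  fddcabf$baffaafcdeaad  d
   20  ffaafcdeaadfddcabf$ba  a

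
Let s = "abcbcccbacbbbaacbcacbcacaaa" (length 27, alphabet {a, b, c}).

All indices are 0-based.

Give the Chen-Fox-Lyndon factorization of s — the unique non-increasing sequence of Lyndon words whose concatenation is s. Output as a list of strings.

emit factor 1: 'abcbcccbacbbb' (i=0, period=13)
emit factor 2: 'aacbcacbcac' (i=13, period=11)
emit factor 3: 'a' (i=24, period=1)
emit factor 4: 'a' (i=25, period=1)
emit factor 5: 'a' (i=26, period=1)

["abcbcccbacbbb", "aacbcacbcac", "a", "a", "a"]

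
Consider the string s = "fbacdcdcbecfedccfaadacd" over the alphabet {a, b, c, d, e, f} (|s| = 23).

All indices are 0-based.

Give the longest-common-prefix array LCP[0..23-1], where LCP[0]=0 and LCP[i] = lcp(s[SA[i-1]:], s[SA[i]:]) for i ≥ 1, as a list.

rank | idx | suffix
   0 |  17 | aadacd
   1 |  20 | acd
   2 |   2 | acdcdcbecfedccfaadacd
   3 |  18 | adacd
   4 |   1 | bacdcdcbecfedccfaadacd
   5 |   8 | becfedccfaadacd
   6 |   7 | cbecfedccfaadacd
   7 |  14 | ccfaadacd
   8 |  21 | cd
   9 |   5 | cdcbecfedccfaadacd
  10 |   3 | cdcdcbecfedccfaadacd
  11 |  15 | cfaadacd
  12 |  10 | cfedccfaadacd
  13 |  22 | d
  14 |  19 | dacd
  15 |   6 | dcbecfedccfaadacd
  16 |  13 | dccfaadacd
  17 |   4 | dcdcbecfedccfaadacd
  18 |   9 | ecfedccfaadacd
  19 |  12 | edccfaadacd
  20 |  16 | faadacd
  21 |   0 | fbacdcdcbecfedccfaadacd
  22 |  11 | fedccfaadacd

SA = [17, 20, 2, 18, 1, 8, 7, 14, 21, 5, 3, 15, 10, 22, 19, 6, 13, 4, 9, 12, 16, 0, 11]
[i] adj suffixes → lcp
  [1] 17/20 → 1 ('a')
  [2] 20/2 → 3 ('acd')
  [3] 2/18 → 1 ('a')
  [4] 18/1 → 0 ('')
  [5] 1/8 → 1 ('b')
  [6] 8/7 → 0 ('')
  [7] 7/14 → 1 ('c')
  [8] 14/21 → 1 ('c')
  [9] 21/5 → 2 ('cd')
  [10] 5/3 → 3 ('cdc')
  [11] 3/15 → 1 ('c')
  [12] 15/10 → 2 ('cf')
  [13] 10/22 → 0 ('')
  [14] 22/19 → 1 ('d')
  [15] 19/6 → 1 ('d')
  [16] 6/13 → 2 ('dc')
  [17] 13/4 → 2 ('dc')
  [18] 4/9 → 0 ('')
  [19] 9/12 → 1 ('e')
  [20] 12/16 → 0 ('')
  [21] 16/0 → 1 ('f')
  [22] 0/11 → 1 ('f')

[0, 1, 3, 1, 0, 1, 0, 1, 1, 2, 3, 1, 2, 0, 1, 1, 2, 2, 0, 1, 0, 1, 1]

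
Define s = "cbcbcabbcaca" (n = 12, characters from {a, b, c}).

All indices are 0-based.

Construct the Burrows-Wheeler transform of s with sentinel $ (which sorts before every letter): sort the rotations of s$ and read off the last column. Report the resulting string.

acccacbcabbb$

rank  rotation       last
    0  $cbcbcabbcaca  a
    1  a$cbcbcabbcac  c
    2  abbcaca$cbcbc  c
    3  aca$cbcbcabbc  c
    4  bbcaca$cbcbca  a
    5  bcabbcaca$cbc  c
    6  bcaca$cbcbcab  b
    7  bcbcabbcaca$c  c
    8  ca$cbcbcabbca  a
    9  cabbcaca$cbcb  b
   10  caca$cbcbcabb  b
   11  cbcabbcaca$cb  b
   12  cbcbcabbcaca$  $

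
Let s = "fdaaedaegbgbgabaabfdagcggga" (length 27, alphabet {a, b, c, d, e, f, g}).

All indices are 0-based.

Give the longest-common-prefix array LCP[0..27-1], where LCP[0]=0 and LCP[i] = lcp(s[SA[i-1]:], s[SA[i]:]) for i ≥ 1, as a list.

sorted suffixes:
  #0 SA[0]=26  'a'
  #1 SA[1]=15  'aabfdagcggga'
  #2 SA[2]=2  'aaedaegbgbgabaabfdagcggga'
  #3 SA[3]=13  'abaabfdagcggga'
  #4 SA[4]=16  'abfdagcggga'
  #5 SA[5]=3  'aedaegbgbgabaabfdagcggga'
  #6 SA[6]=6  'aegbgbgabaabfdagcggga'
  #7 SA[7]=20  'agcggga'
  #8 SA[8]=14  'baabfdagcggga'
  #9 SA[9]=17  'bfdagcggga'
  #10 SA[10]=11  'bgabaabfdagcggga'
  #11 SA[11]=9  'bgbgabaabfdagcggga'
  #12 SA[12]=22  'cggga'
  #13 SA[13]=1  'daaedaegbgbgabaabfdagcggga'
  #14 SA[14]=5  'daegbgbgabaabfdagcggga'
  #15 SA[15]=19  'dagcggga'
  #16 SA[16]=4  'edaegbgbgabaabfdagcggga'
  #17 SA[17]=7  'egbgbgabaabfdagcggga'
  #18 SA[18]=0  'fdaaedaegbgbgabaabfdagcggga'
  #19 SA[19]=18  'fdagcggga'
  #20 SA[20]=25  'ga'
  #21 SA[21]=12  'gabaabfdagcggga'
  #22 SA[22]=10  'gbgabaabfdagcggga'
  #23 SA[23]=8  'gbgbgabaabfdagcggga'
  #24 SA[24]=21  'gcggga'
  #25 SA[25]=24  'gga'
  #26 SA[26]=23  'ggga'

SA = [26, 15, 2, 13, 16, 3, 6, 20, 14, 17, 11, 9, 22, 1, 5, 19, 4, 7, 0, 18, 25, 12, 10, 8, 21, 24, 23]
[i] adj suffixes → lcp
  [1] 26/15 → 1 ('a')
  [2] 15/2 → 2 ('aa')
  [3] 2/13 → 1 ('a')
  [4] 13/16 → 2 ('ab')
  [5] 16/3 → 1 ('a')
  [6] 3/6 → 2 ('ae')
  [7] 6/20 → 1 ('a')
  [8] 20/14 → 0 ('')
  [9] 14/17 → 1 ('b')
  [10] 17/11 → 1 ('b')
  [11] 11/9 → 2 ('bg')
  [12] 9/22 → 0 ('')
  [13] 22/1 → 0 ('')
  [14] 1/5 → 2 ('da')
  [15] 5/19 → 2 ('da')
  [16] 19/4 → 0 ('')
  [17] 4/7 → 1 ('e')
  [18] 7/0 → 0 ('')
  [19] 0/18 → 3 ('fda')
  [20] 18/25 → 0 ('')
  [21] 25/12 → 2 ('ga')
  [22] 12/10 → 1 ('g')
  [23] 10/8 → 3 ('gbg')
  [24] 8/21 → 1 ('g')
  [25] 21/24 → 1 ('g')
  [26] 24/23 → 2 ('gg')

[0, 1, 2, 1, 2, 1, 2, 1, 0, 1, 1, 2, 0, 0, 2, 2, 0, 1, 0, 3, 0, 2, 1, 3, 1, 1, 2]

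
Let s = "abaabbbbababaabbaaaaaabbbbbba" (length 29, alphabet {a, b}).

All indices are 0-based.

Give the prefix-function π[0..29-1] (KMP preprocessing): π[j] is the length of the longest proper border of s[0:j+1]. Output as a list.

[0, 0, 1, 1, 2, 0, 0, 0, 1, 2, 3, 2, 3, 4, 5, 6, 1, 1, 1, 1, 1, 1, 2, 0, 0, 0, 0, 0, 1]

π[0] = 0
j=1 s[j]='b': π[1]=0 (border '')
j=2 s[j]='a': π[2]=1 (border 'a')
j=3 s[j]='a': k: 1→0; π[3]=1 (border 'a')
j=4 s[j]='b': π[4]=2 (border 'ab')
j=5 s[j]='b': k: 2→0; π[5]=0 (border '')
j=6 s[j]='b': π[6]=0 (border '')
j=7 s[j]='b': π[7]=0 (border '')
j=8 s[j]='a': π[8]=1 (border 'a')
j=9 s[j]='b': π[9]=2 (border 'ab')
j=10 s[j]='a': π[10]=3 (border 'aba')
j=11 s[j]='b': k: 3→1; π[11]=2 (border 'ab')
j=12 s[j]='a': π[12]=3 (border 'aba')
j=13 s[j]='a': π[13]=4 (border 'abaa')
j=14 s[j]='b': π[14]=5 (border 'abaab')
j=15 s[j]='b': π[15]=6 (border 'abaabb')
j=16 s[j]='a': k: 6→0; π[16]=1 (border 'a')
j=17 s[j]='a': k: 1→0; π[17]=1 (border 'a')
j=18 s[j]='a': k: 1→0; π[18]=1 (border 'a')
j=19 s[j]='a': k: 1→0; π[19]=1 (border 'a')
j=20 s[j]='a': k: 1→0; π[20]=1 (border 'a')
j=21 s[j]='a': k: 1→0; π[21]=1 (border 'a')
j=22 s[j]='b': π[22]=2 (border 'ab')
j=23 s[j]='b': k: 2→0; π[23]=0 (border '')
j=24 s[j]='b': π[24]=0 (border '')
j=25 s[j]='b': π[25]=0 (border '')
j=26 s[j]='b': π[26]=0 (border '')
j=27 s[j]='b': π[27]=0 (border '')
j=28 s[j]='a': π[28]=1 (border 'a')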